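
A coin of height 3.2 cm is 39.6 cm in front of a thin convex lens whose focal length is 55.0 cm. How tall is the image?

1/d_i = 1/f − 1/d_o = 1/(55.00) − 1/(39.6) = -0.007071, so d_i = -141.4 cm.
m = −d_i/d_o = +3.571.
|h_i| = |m|·h_o = 3.571 × 3.2 = 11.4 cm. The image is virtual, upright and enlarged, on the same side as the object.

11.4 cm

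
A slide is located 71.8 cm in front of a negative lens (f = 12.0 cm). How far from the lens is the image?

10.3 cm

For a negative lens, f = -12.0 cm.
Lens equation: 1/s_i = 1/f − 1/s_o = 1/(-12.00) − 1/(71.8) = -0.08333 − 0.01393 = -0.09726, so s_i = -10.3 cm.
The image is virtual, upright and reduced, on the same side as the object.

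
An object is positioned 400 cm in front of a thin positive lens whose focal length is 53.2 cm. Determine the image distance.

Thin-lens equation: 1/v = 1/f − 1/u = 1/(53.20) − 1/(400) = 0.01880 − 0.002500 = 0.01630, so v = 61.4 cm.
The image is real, inverted and reduced, on the far side of the lens.

61.4 cm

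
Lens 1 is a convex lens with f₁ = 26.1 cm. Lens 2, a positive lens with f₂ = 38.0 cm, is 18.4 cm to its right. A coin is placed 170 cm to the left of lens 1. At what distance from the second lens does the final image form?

Lens 1: 1/d_i1 = 1/f₁ − 1/d_o1 = 1/(26.1) − 1/(170) = 0.03243, so d_i1 = 30.83 cm.
The intermediate image is 30.83 cm to the right of lens 1, which lies 12.43 cm to the right of lens 2 — a virtual object — so d_o2 = −12.43 cm.
Lens 2: 1/d_i2 = 1/f₂ − 1/d_o2 = 1/(38.0) − 1/(-12.43) = 0.1068, so d_i2 = 9.37 cm.
The final image is real, 9.37 cm to the right of lens 2 (overall magnification ≈ -0.14).

9.37 cm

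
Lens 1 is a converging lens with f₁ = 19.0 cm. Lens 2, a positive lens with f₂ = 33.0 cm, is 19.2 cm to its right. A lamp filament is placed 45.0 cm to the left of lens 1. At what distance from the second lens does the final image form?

9.67 cm

Lens 1: 1/d_i1 = 1/f₁ − 1/d_o1 = 1/(19.0) − 1/(45.0) = 0.03041, so d_i1 = 32.88 cm.
The intermediate image is 32.88 cm to the right of lens 1, which lies 13.68 cm to the right of lens 2 — a virtual object — so d_o2 = −13.68 cm.
Lens 2: 1/d_i2 = 1/f₂ − 1/d_o2 = 1/(33.0) − 1/(-13.68) = 0.1034, so d_i2 = 9.67 cm.
The final image is real, 9.67 cm to the right of lens 2 (overall magnification ≈ -0.52).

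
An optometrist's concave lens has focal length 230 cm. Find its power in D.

For a concave lens, f = −230 cm.
f = -230 cm = -2.30 m.
P = 1/f = 1/(-2.30 m) = -0.435 D.

P = -0.435 D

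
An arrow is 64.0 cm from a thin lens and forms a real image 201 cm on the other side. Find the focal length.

Real image ⇒ d_i = +201 cm.
1/f = 1/d_o + 1/d_i = 1/(64.0) + 1/(201) = 0.02060, so f = 48.5 cm.
Since f is positive, the thin lens is converging.

f = 48.5 cm (converging)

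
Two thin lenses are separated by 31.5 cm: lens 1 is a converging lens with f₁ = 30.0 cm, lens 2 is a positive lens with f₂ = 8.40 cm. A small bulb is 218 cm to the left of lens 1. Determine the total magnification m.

m = -0.115

Lens 1: 1/d_i1 = 1/(30.0) − 1/(218) = 0.02875, so d_i1 = 34.79 cm; m₁ = −d_i1/d_o1 = -0.1596.
d_o2 = 31.5 − (34.79) = -3.290 cm (virtual object).
Lens 2: 1/d_i2 = 1/(8.40) − 1/(-3.290) = 0.4230, so d_i2 = 2.364 cm; m₂ = −d_i2/d_o2 = +0.7186.
m = m₁·m₂ = (-0.1596)(+0.7186) = -0.115.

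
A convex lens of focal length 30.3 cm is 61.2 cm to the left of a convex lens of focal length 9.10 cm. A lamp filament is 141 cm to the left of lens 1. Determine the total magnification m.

Lens 1: 1/d_i1 = 1/(30.3) − 1/(141) = 0.02591, so d_i1 = 38.59 cm; m₁ = −d_i1/d_o1 = -0.2737.
d_o2 = 61.2 − (38.59) = 22.61 cm.
Lens 2: 1/d_i2 = 1/(9.10) − 1/(22.61) = 0.06566, so d_i2 = 15.23 cm; m₂ = −d_i2/d_o2 = -0.6736.
m = m₁·m₂ = (-0.2737)(-0.6736) = +0.184.

m = +0.184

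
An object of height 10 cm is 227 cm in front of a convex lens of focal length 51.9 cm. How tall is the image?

2.96 cm

1/d_i = 1/f − 1/d_o = 1/(51.90) − 1/(227) = 0.01486, so d_i = 67.28 cm.
m = −d_i/d_o = -0.2964.
|h_i| = |m|·h_o = 0.2964 × 10 = 2.96 cm. The image is real, inverted and reduced, on the far side of the lens.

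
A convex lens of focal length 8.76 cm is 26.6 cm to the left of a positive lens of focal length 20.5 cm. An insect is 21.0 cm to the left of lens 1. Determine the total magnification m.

Lens 1: 1/d_i1 = 1/(8.76) − 1/(21.0) = 0.06654, so d_i1 = 15.03 cm; m₁ = −d_i1/d_o1 = -0.7157.
d_o2 = 26.6 − (15.03) = 11.57 cm.
Lens 2: 1/d_i2 = 1/(20.5) − 1/(11.57) = -0.03765, so d_i2 = -26.56 cm; m₂ = −d_i2/d_o2 = +2.296.
m = m₁·m₂ = (-0.7157)(+2.296) = -1.64.

m = -1.64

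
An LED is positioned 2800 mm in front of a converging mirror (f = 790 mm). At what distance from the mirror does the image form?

Mirror equation: 1/q = 1/f − 1/p = 1/(790.0) − 1/(2800) = 0.001266 − 0.0003571 = 0.0009087, so q = 1100 mm.
The image is real, inverted and reduced, in front of the mirror.

1100 mm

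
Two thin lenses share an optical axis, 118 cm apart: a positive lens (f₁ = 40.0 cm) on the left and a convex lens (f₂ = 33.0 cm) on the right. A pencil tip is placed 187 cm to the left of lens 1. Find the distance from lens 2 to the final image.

64.9 cm

Lens 1: 1/d_i1 = 1/f₁ − 1/d_o1 = 1/(40.0) − 1/(187) = 0.01965, so d_i1 = 50.88 cm.
The intermediate image is 50.88 cm to the right of lens 1, which is 118 − (50.88) = 67.12 cm to the left of lens 2, so d_o2 = +67.12 cm.
Lens 2: 1/d_i2 = 1/f₂ − 1/d_o2 = 1/(33.0) − 1/(67.12) = 0.01540, so d_i2 = 64.9 cm.
The final image is real, 64.9 cm to the right of lens 2 (overall magnification ≈ 0.26).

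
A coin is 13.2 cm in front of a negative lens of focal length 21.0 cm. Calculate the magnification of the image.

For a negative lens, f = -21.0 cm.
1/d_i = 1/f − 1/d_o = 1/(-21.00) − 1/(13.2) = -0.1234, so d_i = -8.105 cm.
m = −d_i/d_o = −(-8.105)/(13.2) = +0.614.
The image is virtual, upright and reduced, on the same side as the object.

m = +0.614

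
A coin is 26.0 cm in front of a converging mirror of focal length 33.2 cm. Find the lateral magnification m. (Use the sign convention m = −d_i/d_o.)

1/d_i = 1/f − 1/d_o = 1/(33.20) − 1/(26.0) = -0.008341, so d_i = -119.9 cm.
m = −d_i/d_o = −(-119.9)/(26.0) = +4.61.
The image is virtual, upright and enlarged, behind the mirror.

m = +4.61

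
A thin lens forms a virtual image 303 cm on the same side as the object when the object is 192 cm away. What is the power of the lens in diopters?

P = +0.191 D

Virtual image ⇒ d_i = −303 cm.
1/f = 1/d_o + 1/d_i = 1/(192) + 1/(-303) = 0.001908 cm⁻¹.
f = 524.1 cm = 5.241 m, so P = 1/f = +0.191 D.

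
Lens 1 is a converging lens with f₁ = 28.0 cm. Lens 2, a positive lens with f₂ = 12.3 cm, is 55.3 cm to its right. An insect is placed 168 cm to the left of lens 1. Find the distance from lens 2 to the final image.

Lens 1: 1/d_i1 = 1/f₁ − 1/d_o1 = 1/(28.0) − 1/(168) = 0.02976, so d_i1 = 33.60 cm.
The intermediate image is 33.60 cm to the right of lens 1, which is 55.3 − (33.60) = 21.70 cm to the left of lens 2, so d_o2 = +21.70 cm.
Lens 2: 1/d_i2 = 1/f₂ − 1/d_o2 = 1/(12.3) − 1/(21.70) = 0.03522, so d_i2 = 28.4 cm.
The final image is real, 28.4 cm to the right of lens 2 (overall magnification ≈ 0.26).

28.4 cm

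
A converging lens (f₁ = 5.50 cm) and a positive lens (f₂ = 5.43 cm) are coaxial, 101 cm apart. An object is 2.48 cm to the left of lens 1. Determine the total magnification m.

m = -0.0988

Lens 1: 1/d_i1 = 1/(5.50) − 1/(2.48) = -0.2214, so d_i1 = -4.517 cm; m₁ = −d_i1/d_o1 = +1.821.
d_o2 = 101 − (-4.517) = 105.5 cm.
Lens 2: 1/d_i2 = 1/(5.43) − 1/(105.5) = 0.1747, so d_i2 = 5.725 cm; m₂ = −d_i2/d_o2 = -0.05426.
m = m₁·m₂ = (+1.821)(-0.05426) = -0.0988.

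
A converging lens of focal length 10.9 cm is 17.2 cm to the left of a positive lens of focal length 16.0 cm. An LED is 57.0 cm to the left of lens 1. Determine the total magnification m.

m = -0.308

Lens 1: 1/d_i1 = 1/(10.9) − 1/(57.0) = 0.07420, so d_i1 = 13.48 cm; m₁ = −d_i1/d_o1 = -0.2365.
d_o2 = 17.2 − (13.48) = 3.720 cm.
Lens 2: 1/d_i2 = 1/(16.0) − 1/(3.720) = -0.2063, so d_i2 = -4.847 cm; m₂ = −d_i2/d_o2 = +1.303.
m = m₁·m₂ = (-0.2365)(+1.303) = -0.308.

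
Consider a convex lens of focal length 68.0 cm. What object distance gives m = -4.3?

m = −d_i/d_o ⇒ d_i = −m·d_o.
1/f = 1/d_o + 1/d_i = 1/d_o − 1/(m·d_o) = (1 − 1/m)/d_o, so d_o = f(1 − 1/m) = (68.00)(1 − 1/(-4.3)) = 83.8 cm.

83.8 cm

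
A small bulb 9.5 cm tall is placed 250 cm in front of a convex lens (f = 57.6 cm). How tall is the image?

1/d_i = 1/f − 1/d_o = 1/(57.60) − 1/(250) = 0.01336, so d_i = 74.84 cm.
m = −d_i/d_o = -0.2994.
|h_i| = |m|·h_o = 0.2994 × 9.5 = 2.84 cm. The image is real, inverted and reduced, on the far side of the lens.

2.84 cm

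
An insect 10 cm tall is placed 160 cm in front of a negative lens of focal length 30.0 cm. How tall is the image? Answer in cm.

1.58 cm

For a negative lens, f = -30.0 cm.
1/d_i = 1/f − 1/d_o = 1/(-30.00) − 1/(160) = -0.03958, so d_i = -25.26 cm.
m = −d_i/d_o = +0.1579.
|h_i| = |m|·h_o = 0.1579 × 10 = 1.58 cm. The image is virtual, upright and reduced, on the same side as the object.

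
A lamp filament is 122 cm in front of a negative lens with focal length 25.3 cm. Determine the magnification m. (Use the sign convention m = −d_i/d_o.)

m = +0.172

For a negative lens, f = -25.3 cm.
1/d_i = 1/f − 1/d_o = 1/(-25.30) − 1/(122) = -0.04772, so d_i = -20.95 cm.
m = −d_i/d_o = −(-20.95)/(122) = +0.172.
The image is virtual, upright and reduced, on the same side as the object.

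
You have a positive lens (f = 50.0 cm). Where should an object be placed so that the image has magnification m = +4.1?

m = −d_i/d_o ⇒ d_i = −m·d_o.
1/f = 1/d_o + 1/d_i = 1/d_o − 1/(m·d_o) = (1 − 1/m)/d_o, so d_o = f(1 − 1/m) = (50.00)(1 − 1/(+4.1)) = 37.8 cm.

37.8 cm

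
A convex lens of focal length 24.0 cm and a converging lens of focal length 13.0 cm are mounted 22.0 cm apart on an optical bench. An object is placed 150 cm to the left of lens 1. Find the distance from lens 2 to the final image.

4.36 cm

Lens 1: 1/d_i1 = 1/f₁ − 1/d_o1 = 1/(24.0) − 1/(150) = 0.03500, so d_i1 = 28.57 cm.
The intermediate image is 28.57 cm to the right of lens 1, which lies 6.570 cm to the right of lens 2 — a virtual object — so d_o2 = −6.570 cm.
Lens 2: 1/d_i2 = 1/f₂ − 1/d_o2 = 1/(13.0) − 1/(-6.570) = 0.2291, so d_i2 = 4.36 cm.
The final image is real, 4.36 cm to the right of lens 2 (overall magnification ≈ -0.13).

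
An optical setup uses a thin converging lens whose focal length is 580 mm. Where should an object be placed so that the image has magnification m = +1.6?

m = −d_i/d_o ⇒ d_i = −m·d_o.
1/f = 1/d_o + 1/d_i = 1/d_o − 1/(m·d_o) = (1 − 1/m)/d_o, so d_o = f(1 − 1/m) = (580.0)(1 − 1/(+1.6)) = 218 mm.

218 mm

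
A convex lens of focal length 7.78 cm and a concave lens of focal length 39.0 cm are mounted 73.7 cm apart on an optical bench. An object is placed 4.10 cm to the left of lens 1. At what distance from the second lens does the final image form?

26.5 cm

Lens 1: 1/d_i1 = 1/f₁ − 1/d_o1 = 1/(7.78) − 1/(4.10) = -0.1154, so d_i1 = -8.668 cm.
The intermediate image is 8.668 cm to the left of lens 1 (virtual), which is 73.7 − (-8.668) = 82.37 cm to the left of lens 2, so d_o2 = +82.37 cm.
Lens 2 is diverging, so f₂ = −39.0 cm.
Lens 2: 1/d_i2 = 1/f₂ − 1/d_o2 = 1/(-39.0) − 1/(82.37) = -0.03778, so d_i2 = -26.5 cm.
The final image is virtual, 26.5 cm to the left of lens 2 (overall magnification ≈ 0.68).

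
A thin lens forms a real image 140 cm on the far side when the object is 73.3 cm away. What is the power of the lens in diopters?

d_i = +140 cm.
1/f = 1/d_o + 1/d_i = 1/(73.3) + 1/(140) = 0.02079 cm⁻¹.
f = 48.11 cm = 0.4811 m, so P = 1/f = +2.08 D.

P = +2.08 D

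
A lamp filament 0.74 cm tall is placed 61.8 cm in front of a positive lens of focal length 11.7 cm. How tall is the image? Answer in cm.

1/d_i = 1/f − 1/d_o = 1/(11.70) − 1/(61.8) = 0.06929, so d_i = 14.43 cm.
m = −d_i/d_o = -0.2335.
|h_i| = |m|·h_o = 0.2335 × 0.74 = 0.173 cm. The image is real, inverted and reduced, on the far side of the lens.

0.173 cm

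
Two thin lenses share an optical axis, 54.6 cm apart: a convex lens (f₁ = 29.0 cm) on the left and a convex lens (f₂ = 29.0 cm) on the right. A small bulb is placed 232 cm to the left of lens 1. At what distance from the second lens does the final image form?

Lens 1: 1/d_i1 = 1/f₁ − 1/d_o1 = 1/(29.0) − 1/(232) = 0.03017, so d_i1 = 33.14 cm.
The intermediate image is 33.14 cm to the right of lens 1, which is 54.6 − (33.14) = 21.46 cm to the left of lens 2, so d_o2 = +21.46 cm.
Lens 2: 1/d_i2 = 1/f₂ − 1/d_o2 = 1/(29.0) − 1/(21.46) = -0.01212, so d_i2 = -82.5 cm.
The final image is virtual, 82.5 cm to the left of lens 2 (overall magnification ≈ -0.55).

82.5 cm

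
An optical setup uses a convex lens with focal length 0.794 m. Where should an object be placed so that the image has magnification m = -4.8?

m = −d_i/d_o ⇒ d_i = −m·d_o.
1/f = 1/d_o + 1/d_i = 1/d_o − 1/(m·d_o) = (1 − 1/m)/d_o, so d_o = f(1 − 1/m) = (0.7940)(1 − 1/(-4.8)) = 0.959 m.

0.959 m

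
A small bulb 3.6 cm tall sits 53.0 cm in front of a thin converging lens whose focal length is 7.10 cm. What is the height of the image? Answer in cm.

0.557 cm

1/d_i = 1/f − 1/d_o = 1/(7.100) − 1/(53.0) = 0.1220, so d_i = 8.198 cm.
m = −d_i/d_o = -0.1547.
|h_i| = |m|·h_o = 0.1547 × 3.6 = 0.557 cm. The image is real, inverted and reduced, on the far side of the lens.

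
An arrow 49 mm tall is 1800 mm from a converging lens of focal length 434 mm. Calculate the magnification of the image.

m = -0.318

1/d_i = 1/f − 1/d_o = 1/(434.0) − 1/(1800) = 0.001749, so d_i = 571.9 mm.
m = −d_i/d_o = −(571.9)/(1800) = -0.318.
The image is real, inverted and reduced, on the far side of the lens.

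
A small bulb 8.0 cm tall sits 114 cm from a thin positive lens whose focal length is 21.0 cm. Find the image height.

1/d_i = 1/f − 1/d_o = 1/(21.00) − 1/(114) = 0.03885, so d_i = 25.74 cm.
m = −d_i/d_o = -0.2258.
|h_i| = |m|·h_o = 0.2258 × 8.0 = 1.81 cm. The image is real, inverted and reduced, on the far side of the lens.

1.81 cm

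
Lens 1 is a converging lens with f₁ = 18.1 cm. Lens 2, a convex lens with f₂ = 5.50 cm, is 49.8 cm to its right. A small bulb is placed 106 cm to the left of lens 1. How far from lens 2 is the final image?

Lens 1: 1/d_i1 = 1/f₁ − 1/d_o1 = 1/(18.1) − 1/(106) = 0.04581, so d_i1 = 21.83 cm.
The intermediate image is 21.83 cm to the right of lens 1, which is 49.8 − (21.83) = 27.97 cm to the left of lens 2, so d_o2 = +27.97 cm.
Lens 2: 1/d_i2 = 1/f₂ − 1/d_o2 = 1/(5.50) − 1/(27.97) = 0.1461, so d_i2 = 6.85 cm.
The final image is real, 6.85 cm to the right of lens 2 (overall magnification ≈ 0.050).

6.85 cm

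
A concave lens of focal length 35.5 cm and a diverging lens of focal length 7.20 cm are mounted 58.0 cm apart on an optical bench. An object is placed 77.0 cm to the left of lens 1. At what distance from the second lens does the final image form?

6.62 cm

Lens 1 is diverging, so f₁ = −35.5 cm.
Lens 1: 1/d_i1 = 1/f₁ − 1/d_o1 = 1/(-35.5) − 1/(77.0) = -0.04116, so d_i1 = -24.30 cm.
The intermediate image is 24.30 cm to the left of lens 1 (virtual), which is 58.0 − (-24.30) = 82.30 cm to the left of lens 2, so d_o2 = +82.30 cm.
Lens 2 is diverging, so f₂ = −7.20 cm.
Lens 2: 1/d_i2 = 1/f₂ − 1/d_o2 = 1/(-7.20) − 1/(82.30) = -0.1510, so d_i2 = -6.62 cm.
The final image is virtual, 6.62 cm to the left of lens 2 (overall magnification ≈ 0.025).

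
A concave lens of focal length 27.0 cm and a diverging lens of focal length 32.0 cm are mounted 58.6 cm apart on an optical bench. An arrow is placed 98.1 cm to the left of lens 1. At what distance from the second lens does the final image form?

Lens 1 is diverging, so f₁ = −27.0 cm.
Lens 1: 1/d_i1 = 1/f₁ − 1/d_o1 = 1/(-27.0) − 1/(98.1) = -0.04723, so d_i1 = -21.17 cm.
The intermediate image is 21.17 cm to the left of lens 1 (virtual), which is 58.6 − (-21.17) = 79.77 cm to the left of lens 2, so d_o2 = +79.77 cm.
Lens 2 is diverging, so f₂ = −32.0 cm.
Lens 2: 1/d_i2 = 1/f₂ − 1/d_o2 = 1/(-32.0) − 1/(79.77) = -0.04379, so d_i2 = -22.8 cm.
The final image is virtual, 22.8 cm to the left of lens 2 (overall magnification ≈ 0.062).

22.8 cm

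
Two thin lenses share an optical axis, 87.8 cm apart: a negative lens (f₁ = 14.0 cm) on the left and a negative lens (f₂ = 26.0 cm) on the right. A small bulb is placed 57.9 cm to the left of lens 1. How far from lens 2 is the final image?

20.6 cm

Lens 1 is diverging, so f₁ = −14.0 cm.
Lens 1: 1/d_i1 = 1/f₁ − 1/d_o1 = 1/(-14.0) − 1/(57.9) = -0.08870, so d_i1 = -11.27 cm.
The intermediate image is 11.27 cm to the left of lens 1 (virtual), which is 87.8 − (-11.27) = 99.07 cm to the left of lens 2, so d_o2 = +99.07 cm.
Lens 2 is diverging, so f₂ = −26.0 cm.
Lens 2: 1/d_i2 = 1/f₂ − 1/d_o2 = 1/(-26.0) − 1/(99.07) = -0.04856, so d_i2 = -20.6 cm.
The final image is virtual, 20.6 cm to the left of lens 2 (overall magnification ≈ 0.040).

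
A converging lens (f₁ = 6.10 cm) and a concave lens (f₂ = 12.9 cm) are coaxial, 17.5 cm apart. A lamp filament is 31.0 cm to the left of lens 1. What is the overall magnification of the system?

m = -0.139

Lens 1: 1/d_i1 = 1/(6.10) − 1/(31.0) = 0.1317, so d_i1 = 7.594 cm; m₁ = −d_i1/d_o1 = -0.2450.
d_o2 = 17.5 − (7.594) = 9.906 cm.
f₂ = −12.9 cm (diverging).
Lens 2: 1/d_i2 = 1/(-12.9) − 1/(9.906) = -0.1785, so d_i2 = -5.603 cm; m₂ = −d_i2/d_o2 = +0.5656.
m = m₁·m₂ = (-0.2450)(+0.5656) = -0.139.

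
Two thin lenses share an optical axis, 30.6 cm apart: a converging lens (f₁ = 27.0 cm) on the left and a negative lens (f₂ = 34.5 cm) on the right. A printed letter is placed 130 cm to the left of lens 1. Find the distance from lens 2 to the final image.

Lens 1: 1/d_i1 = 1/f₁ − 1/d_o1 = 1/(27.0) − 1/(130) = 0.02934, so d_i1 = 34.08 cm.
The intermediate image is 34.08 cm to the right of lens 1, which lies 3.480 cm to the right of lens 2 — a virtual object — so d_o2 = −3.480 cm.
Lens 2 is diverging, so f₂ = −34.5 cm.
Lens 2: 1/d_i2 = 1/f₂ − 1/d_o2 = 1/(-34.5) − 1/(-3.480) = 0.2584, so d_i2 = 3.87 cm.
The final image is real, 3.87 cm to the right of lens 2 (overall magnification ≈ -0.29).

3.87 cm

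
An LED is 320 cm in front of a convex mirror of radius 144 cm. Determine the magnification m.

f = R/2 = 144/2 = 72.00 cm; for a convex mirror, f = -72.00 cm.
1/d_i = 1/f − 1/d_o = 1/(-72.00) − 1/(320) = -0.01701, so d_i = -58.78 cm.
m = −d_i/d_o = −(-58.78)/(320) = +0.184.
The image is virtual, upright and reduced, behind the mirror.

m = +0.184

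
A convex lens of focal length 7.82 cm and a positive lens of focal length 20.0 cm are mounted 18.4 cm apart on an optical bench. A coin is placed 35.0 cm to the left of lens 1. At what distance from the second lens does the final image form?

Lens 1: 1/d_i1 = 1/f₁ − 1/d_o1 = 1/(7.82) − 1/(35.0) = 0.09931, so d_i1 = 10.07 cm.
The intermediate image is 10.07 cm to the right of lens 1, which is 18.4 − (10.07) = 8.330 cm to the left of lens 2, so d_o2 = +8.330 cm.
Lens 2: 1/d_i2 = 1/f₂ − 1/d_o2 = 1/(20.0) − 1/(8.330) = -0.07005, so d_i2 = -14.3 cm.
The final image is virtual, 14.3 cm to the left of lens 2 (overall magnification ≈ -0.49).

14.3 cm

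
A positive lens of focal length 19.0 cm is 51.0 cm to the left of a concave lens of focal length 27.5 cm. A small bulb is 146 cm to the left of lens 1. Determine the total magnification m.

m = -0.0726

Lens 1: 1/d_i1 = 1/(19.0) − 1/(146) = 0.04578, so d_i1 = 21.84 cm; m₁ = −d_i1/d_o1 = -0.1496.
d_o2 = 51.0 − (21.84) = 29.16 cm.
f₂ = −27.5 cm (diverging).
Lens 2: 1/d_i2 = 1/(-27.5) − 1/(29.16) = -0.07066, so d_i2 = -14.15 cm; m₂ = −d_i2/d_o2 = +0.4854.
m = m₁·m₂ = (-0.1496)(+0.4854) = -0.0726.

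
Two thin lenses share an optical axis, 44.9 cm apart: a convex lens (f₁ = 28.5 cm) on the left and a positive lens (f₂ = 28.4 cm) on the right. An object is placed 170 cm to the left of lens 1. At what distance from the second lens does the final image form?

17.1 cm

Lens 1: 1/d_i1 = 1/f₁ − 1/d_o1 = 1/(28.5) − 1/(170) = 0.02921, so d_i1 = 34.24 cm.
The intermediate image is 34.24 cm to the right of lens 1, which is 44.9 − (34.24) = 10.66 cm to the left of lens 2, so d_o2 = +10.66 cm.
Lens 2: 1/d_i2 = 1/f₂ − 1/d_o2 = 1/(28.4) − 1/(10.66) = -0.05860, so d_i2 = -17.1 cm.
The final image is virtual, 17.1 cm to the left of lens 2 (overall magnification ≈ -0.32).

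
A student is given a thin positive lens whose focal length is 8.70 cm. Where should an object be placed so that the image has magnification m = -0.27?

m = −d_i/d_o ⇒ d_i = −m·d_o.
1/f = 1/d_o + 1/d_i = 1/d_o − 1/(m·d_o) = (1 − 1/m)/d_o, so d_o = f(1 − 1/m) = (8.700)(1 − 1/(-0.27)) = 40.9 cm.

40.9 cm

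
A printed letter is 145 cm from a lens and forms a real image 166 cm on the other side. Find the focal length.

Real image ⇒ d_i = +166 cm.
1/f = 1/d_o + 1/d_i = 1/(145) + 1/(166) = 0.01292, so f = 77.4 cm.
Since f is positive, the lens is converging.

f = 77.4 cm (converging)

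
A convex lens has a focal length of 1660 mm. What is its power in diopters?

f = 166 cm = 1.66 m.
P = 1/f = 1/(1.66 m) = +0.602 D.

P = +0.602 D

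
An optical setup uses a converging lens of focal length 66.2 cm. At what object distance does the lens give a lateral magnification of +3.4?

46.7 cm

m = −d_i/d_o ⇒ d_i = −m·d_o.
1/f = 1/d_o + 1/d_i = 1/d_o − 1/(m·d_o) = (1 − 1/m)/d_o, so d_o = f(1 − 1/m) = (66.20)(1 − 1/(+3.4)) = 46.7 cm.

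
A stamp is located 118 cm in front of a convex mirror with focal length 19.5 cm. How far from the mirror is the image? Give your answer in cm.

16.7 cm

For a convex mirror, f = -19.5 cm.
Mirror equation: 1/d_i = 1/f − 1/d_o = 1/(-19.50) − 1/(118) = -0.05128 − 0.008475 = -0.05976, so d_i = -16.7 cm.
The image is virtual, upright and reduced, behind the mirror.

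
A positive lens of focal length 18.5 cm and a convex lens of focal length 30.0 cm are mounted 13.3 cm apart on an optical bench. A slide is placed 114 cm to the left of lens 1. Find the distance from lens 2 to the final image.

6.79 cm

Lens 1: 1/d_i1 = 1/f₁ − 1/d_o1 = 1/(18.5) − 1/(114) = 0.04528, so d_i1 = 22.08 cm.
The intermediate image is 22.08 cm to the right of lens 1, which lies 8.780 cm to the right of lens 2 — a virtual object — so d_o2 = −8.780 cm.
Lens 2: 1/d_i2 = 1/f₂ − 1/d_o2 = 1/(30.0) − 1/(-8.780) = 0.1472, so d_i2 = 6.79 cm.
The final image is real, 6.79 cm to the right of lens 2 (overall magnification ≈ -0.15).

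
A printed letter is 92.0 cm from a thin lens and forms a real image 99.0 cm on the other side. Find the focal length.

Real image ⇒ d_i = +99.0 cm.
1/f = 1/d_o + 1/d_i = 1/(92.0) + 1/(99.0) = 0.02097, so f = 47.7 cm.
Since f is positive, the thin lens is converging.

f = 47.7 cm (converging)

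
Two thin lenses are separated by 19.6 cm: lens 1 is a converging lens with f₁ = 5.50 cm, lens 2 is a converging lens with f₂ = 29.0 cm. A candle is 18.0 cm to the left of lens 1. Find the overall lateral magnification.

Lens 1: 1/d_i1 = 1/(5.50) − 1/(18.0) = 0.1263, so d_i1 = 7.920 cm; m₁ = −d_i1/d_o1 = -0.4400.
d_o2 = 19.6 − (7.920) = 11.68 cm.
Lens 2: 1/d_i2 = 1/(29.0) − 1/(11.68) = -0.05113, so d_i2 = -19.56 cm; m₂ = −d_i2/d_o2 = +1.674.
m = m₁·m₂ = (-0.4400)(+1.674) = -0.737.

m = -0.737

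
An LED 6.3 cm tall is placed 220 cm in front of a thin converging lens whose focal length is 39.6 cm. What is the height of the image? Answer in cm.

1.38 cm

1/d_i = 1/f − 1/d_o = 1/(39.60) − 1/(220) = 0.02071, so d_i = 48.29 cm.
m = −d_i/d_o = -0.2195.
|h_i| = |m|·h_o = 0.2195 × 6.3 = 1.38 cm. The image is real, inverted and reduced, on the far side of the lens.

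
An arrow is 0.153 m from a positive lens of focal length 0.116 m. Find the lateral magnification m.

m = -3.14

1/d_i = 1/f − 1/d_o = 1/(0.1160) − 1/(0.153) = 2.085, so d_i = 0.4797 m.
m = −d_i/d_o = −(0.4797)/(0.153) = -3.14.
The image is real, inverted and enlarged, on the far side of the lens.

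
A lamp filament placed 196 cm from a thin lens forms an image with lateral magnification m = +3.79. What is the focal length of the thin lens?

f = 266 cm (converging)

m = −d_i/d_o ⇒ d_i = −m·d_o = −(+3.79)·(196) = -742.8 cm.
1/f = 1/d_o + 1/d_i = 1/(196) + 1/(-742.8) = 0.003756, so f = 266 cm.
Since f is positive, the thin lens is converging.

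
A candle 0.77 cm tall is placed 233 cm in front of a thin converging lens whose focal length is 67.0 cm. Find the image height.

1/d_i = 1/f − 1/d_o = 1/(67.00) − 1/(233) = 0.01063, so d_i = 94.04 cm.
m = −d_i/d_o = -0.4036.
|h_i| = |m|·h_o = 0.4036 × 0.77 = 0.311 cm. The image is real, inverted and reduced, on the far side of the lens.

0.311 cm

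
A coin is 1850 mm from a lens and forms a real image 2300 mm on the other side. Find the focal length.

Real image ⇒ d_i = +2300 mm.
1/f = 1/d_o + 1/d_i = 1/(1850) + 1/(2300) = 0.0009753, so f = 1030 mm.
Since f is positive, the lens is converging.

f = 1030 mm (converging)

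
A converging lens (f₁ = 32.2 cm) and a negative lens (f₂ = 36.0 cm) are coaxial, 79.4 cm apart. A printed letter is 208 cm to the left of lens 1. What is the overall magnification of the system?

m = -0.0853

Lens 1: 1/d_i1 = 1/(32.2) − 1/(208) = 0.02625, so d_i1 = 38.10 cm; m₁ = −d_i1/d_o1 = -0.1832.
d_o2 = 79.4 − (38.10) = 41.30 cm.
f₂ = −36.0 cm (diverging).
Lens 2: 1/d_i2 = 1/(-36.0) − 1/(41.30) = -0.05199, so d_i2 = -19.23 cm; m₂ = −d_i2/d_o2 = +0.4657.
m = m₁·m₂ = (-0.1832)(+0.4657) = -0.0853.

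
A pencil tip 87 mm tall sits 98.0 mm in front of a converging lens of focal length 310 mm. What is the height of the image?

1/d_i = 1/f − 1/d_o = 1/(310.0) − 1/(98.0) = -0.006978, so d_i = -143.3 mm.
m = −d_i/d_o = +1.462.
|h_i| = |m|·h_o = 1.462 × 87 = 127 mm. The image is virtual, upright and enlarged, on the same side as the object.

127 mm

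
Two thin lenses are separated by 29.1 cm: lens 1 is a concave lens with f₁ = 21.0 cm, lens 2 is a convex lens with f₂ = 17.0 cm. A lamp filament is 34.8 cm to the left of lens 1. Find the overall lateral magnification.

f₁ = −21.0 cm (diverging).
Lens 1: 1/d_i1 = 1/(-21.0) − 1/(34.8) = -0.07635, so d_i1 = -13.10 cm; m₁ = −d_i1/d_o1 = +0.3764.
d_o2 = 29.1 − (-13.10) = 42.20 cm.
Lens 2: 1/d_i2 = 1/(17.0) − 1/(42.20) = 0.03513, so d_i2 = 28.47 cm; m₂ = −d_i2/d_o2 = -0.6746.
m = m₁·m₂ = (+0.3764)(-0.6746) = -0.254.

m = -0.254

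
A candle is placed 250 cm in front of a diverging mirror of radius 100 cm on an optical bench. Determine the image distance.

41.7 cm

f = R/2 = 100/2 = 50.00 cm; for a diverging mirror, f = -50.00 cm.
Mirror equation: 1/d_i = 1/f − 1/d_o = 1/(-50.00) − 1/(250) = -0.02000 − 0.004000 = -0.02400, so d_i = -41.7 cm.
The image is virtual, upright and reduced, behind the mirror.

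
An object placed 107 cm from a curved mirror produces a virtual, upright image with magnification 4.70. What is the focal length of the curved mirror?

m = −d_i/d_o ⇒ d_i = −m·d_o = −(+4.70)·(107) = -502.9 cm.
1/f = 1/d_o + 1/d_i = 1/(107) + 1/(-502.9) = 0.007357, so f = 136 cm.
Since f is positive, the curved mirror is concave.

f = 136 cm (concave)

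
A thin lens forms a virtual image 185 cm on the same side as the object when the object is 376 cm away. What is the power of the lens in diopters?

P = -0.275 D

Virtual image ⇒ d_i = −185 cm.
1/f = 1/d_o + 1/d_i = 1/(376) + 1/(-185) = -0.002746 cm⁻¹.
f = -364.2 cm = -3.642 m, so P = 1/f = -0.275 D.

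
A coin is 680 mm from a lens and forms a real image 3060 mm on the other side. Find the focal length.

f = 556 mm (converging)

Real image ⇒ d_i = +3060 mm.
1/f = 1/d_o + 1/d_i = 1/(680) + 1/(3060) = 0.001797, so f = 556 mm.
Since f is positive, the lens is converging.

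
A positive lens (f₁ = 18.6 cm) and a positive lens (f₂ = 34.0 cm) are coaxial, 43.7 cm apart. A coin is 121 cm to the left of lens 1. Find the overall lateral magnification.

m = -0.503

Lens 1: 1/d_i1 = 1/(18.6) − 1/(121) = 0.04550, so d_i1 = 21.98 cm; m₁ = −d_i1/d_o1 = -0.1817.
d_o2 = 43.7 − (21.98) = 21.72 cm.
Lens 2: 1/d_i2 = 1/(34.0) − 1/(21.72) = -0.01663, so d_i2 = -60.14 cm; m₂ = −d_i2/d_o2 = +2.769.
m = m₁·m₂ = (-0.1817)(+2.769) = -0.503.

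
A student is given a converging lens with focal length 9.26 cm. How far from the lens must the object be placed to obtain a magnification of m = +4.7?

7.29 cm

m = −d_i/d_o ⇒ d_i = −m·d_o.
1/f = 1/d_o + 1/d_i = 1/d_o − 1/(m·d_o) = (1 − 1/m)/d_o, so d_o = f(1 − 1/m) = (9.260)(1 − 1/(+4.7)) = 7.29 cm.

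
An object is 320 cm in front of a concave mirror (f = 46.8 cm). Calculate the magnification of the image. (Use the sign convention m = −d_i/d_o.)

1/d_i = 1/f − 1/d_o = 1/(46.80) − 1/(320) = 0.01824, so d_i = 54.82 cm.
m = −d_i/d_o = −(54.82)/(320) = -0.171.
The image is real, inverted and reduced, in front of the mirror.

m = -0.171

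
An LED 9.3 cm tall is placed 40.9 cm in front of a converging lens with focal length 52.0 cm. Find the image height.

1/d_i = 1/f − 1/d_o = 1/(52.00) − 1/(40.9) = -0.005219, so d_i = -191.6 cm.
m = −d_i/d_o = +4.685.
|h_i| = |m|·h_o = 4.685 × 9.3 = 43.6 cm. The image is virtual, upright and enlarged, on the same side as the object.

43.6 cm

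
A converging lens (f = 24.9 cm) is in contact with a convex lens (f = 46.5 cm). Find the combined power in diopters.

P₁ = 1/f₁ = 1/(0.249 m) = +4.016 D; P₂ = 1/f₂ = 1/(0.465 m) = +2.151 D.
For thin lenses in contact, P = P₁ + P₂ = (+4.016) + (+2.151) = +6.17 D.

P = +6.17 D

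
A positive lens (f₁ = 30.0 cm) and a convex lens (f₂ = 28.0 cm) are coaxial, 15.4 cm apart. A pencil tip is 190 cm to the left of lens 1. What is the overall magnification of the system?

Lens 1: 1/d_i1 = 1/(30.0) − 1/(190) = 0.02807, so d_i1 = 35.62 cm; m₁ = −d_i1/d_o1 = -0.1875.
d_o2 = 15.4 − (35.62) = -20.22 cm (virtual object).
Lens 2: 1/d_i2 = 1/(28.0) − 1/(-20.22) = 0.08517, so d_i2 = 11.74 cm; m₂ = −d_i2/d_o2 = +0.5807.
m = m₁·m₂ = (-0.1875)(+0.5807) = -0.109.

m = -0.109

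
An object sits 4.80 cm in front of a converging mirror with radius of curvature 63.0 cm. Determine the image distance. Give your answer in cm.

5.66 cm

f = R/2 = 63.0/2 = 31.50 cm.
Mirror equation: 1/q = 1/f − 1/p = 1/(31.50) − 1/(4.80) = 0.03175 − 0.2083 = -0.1766, so q = -5.66 cm.
The image is virtual, upright and enlarged, behind the mirror.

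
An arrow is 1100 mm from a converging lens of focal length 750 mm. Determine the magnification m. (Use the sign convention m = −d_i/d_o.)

1/d_i = 1/f − 1/d_o = 1/(750.0) − 1/(1100) = 0.0004242, so d_i = 2357 mm.
m = −d_i/d_o = −(2357)/(1100) = -2.14.
The image is real, inverted and enlarged, on the far side of the lens.

m = -2.14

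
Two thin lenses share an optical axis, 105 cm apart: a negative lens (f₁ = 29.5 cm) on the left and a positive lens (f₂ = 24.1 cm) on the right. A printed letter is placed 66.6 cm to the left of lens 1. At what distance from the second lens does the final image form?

29.8 cm

Lens 1 is diverging, so f₁ = −29.5 cm.
Lens 1: 1/d_i1 = 1/f₁ − 1/d_o1 = 1/(-29.5) − 1/(66.6) = -0.04891, so d_i1 = -20.44 cm.
The intermediate image is 20.44 cm to the left of lens 1 (virtual), which is 105 − (-20.44) = 125.4 cm to the left of lens 2, so d_o2 = +125.4 cm.
Lens 2: 1/d_i2 = 1/f₂ − 1/d_o2 = 1/(24.1) − 1/(125.4) = 0.03352, so d_i2 = 29.8 cm.
The final image is real, 29.8 cm to the right of lens 2 (overall magnification ≈ -0.073).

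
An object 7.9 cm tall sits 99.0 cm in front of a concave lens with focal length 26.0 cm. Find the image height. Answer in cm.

1.64 cm

For a concave lens, f = -26.0 cm.
1/d_i = 1/f − 1/d_o = 1/(-26.00) − 1/(99.0) = -0.04856, so d_i = -20.59 cm.
m = −d_i/d_o = +0.2080.
|h_i| = |m|·h_o = 0.2080 × 7.9 = 1.64 cm. The image is virtual, upright and reduced, on the same side as the object.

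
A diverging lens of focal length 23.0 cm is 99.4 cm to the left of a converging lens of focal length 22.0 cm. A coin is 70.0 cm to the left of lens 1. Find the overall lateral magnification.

f₁ = −23.0 cm (diverging).
Lens 1: 1/d_i1 = 1/(-23.0) − 1/(70.0) = -0.05776, so d_i1 = -17.31 cm; m₁ = −d_i1/d_o1 = +0.2473.
d_o2 = 99.4 − (-17.31) = 116.7 cm.
Lens 2: 1/d_i2 = 1/(22.0) − 1/(116.7) = 0.03689, so d_i2 = 27.11 cm; m₂ = −d_i2/d_o2 = -0.2323.
m = m₁·m₂ = (+0.2473)(-0.2323) = -0.0574.

m = -0.0574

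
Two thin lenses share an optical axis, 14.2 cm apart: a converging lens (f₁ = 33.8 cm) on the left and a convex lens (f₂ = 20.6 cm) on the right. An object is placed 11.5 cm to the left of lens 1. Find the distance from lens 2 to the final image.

59.1 cm

Lens 1: 1/d_i1 = 1/f₁ − 1/d_o1 = 1/(33.8) − 1/(11.5) = -0.05737, so d_i1 = -17.43 cm.
The intermediate image is 17.43 cm to the left of lens 1 (virtual), which is 14.2 − (-17.43) = 31.63 cm to the left of lens 2, so d_o2 = +31.63 cm.
Lens 2: 1/d_i2 = 1/f₂ − 1/d_o2 = 1/(20.6) − 1/(31.63) = 0.01693, so d_i2 = 59.1 cm.
The final image is real, 59.1 cm to the right of lens 2 (overall magnification ≈ -2.8).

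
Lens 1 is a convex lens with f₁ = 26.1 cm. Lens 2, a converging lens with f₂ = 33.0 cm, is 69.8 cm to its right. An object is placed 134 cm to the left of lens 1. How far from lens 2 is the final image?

281 cm

Lens 1: 1/d_i1 = 1/f₁ − 1/d_o1 = 1/(26.1) − 1/(134) = 0.03085, so d_i1 = 32.41 cm.
The intermediate image is 32.41 cm to the right of lens 1, which is 69.8 − (32.41) = 37.39 cm to the left of lens 2, so d_o2 = +37.39 cm.
Lens 2: 1/d_i2 = 1/f₂ − 1/d_o2 = 1/(33.0) − 1/(37.39) = 0.003558, so d_i2 = 281 cm.
The final image is real, 281 cm to the right of lens 2 (overall magnification ≈ 1.8).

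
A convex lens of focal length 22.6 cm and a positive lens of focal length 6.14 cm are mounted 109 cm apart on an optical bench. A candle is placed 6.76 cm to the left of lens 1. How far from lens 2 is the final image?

Lens 1: 1/d_i1 = 1/f₁ − 1/d_o1 = 1/(22.6) − 1/(6.76) = -0.1037, so d_i1 = -9.645 cm.
The intermediate image is 9.645 cm to the left of lens 1 (virtual), which is 109 − (-9.645) = 118.6 cm to the left of lens 2, so d_o2 = +118.6 cm.
Lens 2: 1/d_i2 = 1/f₂ − 1/d_o2 = 1/(6.14) − 1/(118.6) = 0.1544, so d_i2 = 6.48 cm.
The final image is real, 6.48 cm to the right of lens 2 (overall magnification ≈ -0.078).

6.48 cm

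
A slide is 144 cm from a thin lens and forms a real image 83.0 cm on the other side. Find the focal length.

Real image ⇒ d_i = +83.0 cm.
1/f = 1/d_o + 1/d_i = 1/(144) + 1/(83.0) = 0.01899, so f = 52.7 cm.
Since f is positive, the thin lens is converging.

f = 52.7 cm (converging)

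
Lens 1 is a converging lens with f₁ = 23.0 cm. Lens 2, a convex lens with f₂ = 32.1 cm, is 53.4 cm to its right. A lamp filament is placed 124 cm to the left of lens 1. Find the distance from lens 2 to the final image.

Lens 1: 1/d_i1 = 1/f₁ − 1/d_o1 = 1/(23.0) − 1/(124) = 0.03541, so d_i1 = 28.24 cm.
The intermediate image is 28.24 cm to the right of lens 1, which is 53.4 − (28.24) = 25.16 cm to the left of lens 2, so d_o2 = +25.16 cm.
Lens 2: 1/d_i2 = 1/f₂ − 1/d_o2 = 1/(32.1) − 1/(25.16) = -0.008593, so d_i2 = -116 cm.
The final image is virtual, 116 cm to the left of lens 2 (overall magnification ≈ -1.1).

116 cm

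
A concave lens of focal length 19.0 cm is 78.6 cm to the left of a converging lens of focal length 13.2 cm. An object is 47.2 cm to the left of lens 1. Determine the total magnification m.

m = -0.0480

f₁ = −19.0 cm (diverging).
Lens 1: 1/d_i1 = 1/(-19.0) − 1/(47.2) = -0.07382, so d_i1 = -13.55 cm; m₁ = −d_i1/d_o1 = +0.2871.
d_o2 = 78.6 − (-13.55) = 92.15 cm.
Lens 2: 1/d_i2 = 1/(13.2) − 1/(92.15) = 0.06491, so d_i2 = 15.41 cm; m₂ = −d_i2/d_o2 = -0.1672.
m = m₁·m₂ = (+0.2871)(-0.1672) = -0.0480.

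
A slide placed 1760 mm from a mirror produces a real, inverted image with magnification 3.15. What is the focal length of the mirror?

m = −d_i/d_o ⇒ d_i = −m·d_o = −(-3.15)·(1760) = 5544 mm.
1/f = 1/d_o + 1/d_i = 1/(1760) + 1/(5544) = 0.0007486, so f = 1340 mm.
Since f is positive, the mirror is concave.

f = 1340 mm (concave)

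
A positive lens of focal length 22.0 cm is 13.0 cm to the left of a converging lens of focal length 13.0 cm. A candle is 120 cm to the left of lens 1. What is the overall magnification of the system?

m = -0.108

Lens 1: 1/d_i1 = 1/(22.0) − 1/(120) = 0.03712, so d_i1 = 26.94 cm; m₁ = −d_i1/d_o1 = -0.2245.
d_o2 = 13.0 − (26.94) = -13.94 cm (virtual object).
Lens 2: 1/d_i2 = 1/(13.0) − 1/(-13.94) = 0.1487, so d_i2 = 6.727 cm; m₂ = −d_i2/d_o2 = +0.4826.
m = m₁·m₂ = (-0.2245)(+0.4826) = -0.108.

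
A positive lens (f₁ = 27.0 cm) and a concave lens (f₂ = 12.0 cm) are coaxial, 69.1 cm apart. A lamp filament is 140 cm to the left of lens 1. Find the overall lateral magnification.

m = -0.0602

Lens 1: 1/d_i1 = 1/(27.0) − 1/(140) = 0.02989, so d_i1 = 33.45 cm; m₁ = −d_i1/d_o1 = -0.2389.
d_o2 = 69.1 − (33.45) = 35.65 cm.
f₂ = −12.0 cm (diverging).
Lens 2: 1/d_i2 = 1/(-12.0) − 1/(35.65) = -0.1114, so d_i2 = -8.978 cm; m₂ = −d_i2/d_o2 = +0.2518.
m = m₁·m₂ = (-0.2389)(+0.2518) = -0.0602.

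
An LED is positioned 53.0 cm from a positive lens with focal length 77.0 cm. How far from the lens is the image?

170 cm

Lens equation: 1/d_i = 1/f − 1/d_o = 1/(77.00) − 1/(53.0) = 0.01299 − 0.01887 = -0.005881, so d_i = -170 cm.
The image is virtual, upright and enlarged, on the same side as the object.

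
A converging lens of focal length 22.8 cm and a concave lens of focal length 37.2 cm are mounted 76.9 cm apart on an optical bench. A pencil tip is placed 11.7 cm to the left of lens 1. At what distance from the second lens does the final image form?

Lens 1: 1/d_i1 = 1/f₁ − 1/d_o1 = 1/(22.8) − 1/(11.7) = -0.04161, so d_i1 = -24.03 cm.
The intermediate image is 24.03 cm to the left of lens 1 (virtual), which is 76.9 − (-24.03) = 100.9 cm to the left of lens 2, so d_o2 = +100.9 cm.
Lens 2 is diverging, so f₂ = −37.2 cm.
Lens 2: 1/d_i2 = 1/f₂ − 1/d_o2 = 1/(-37.2) − 1/(100.9) = -0.03679, so d_i2 = -27.2 cm.
The final image is virtual, 27.2 cm to the left of lens 2 (overall magnification ≈ 0.55).

27.2 cm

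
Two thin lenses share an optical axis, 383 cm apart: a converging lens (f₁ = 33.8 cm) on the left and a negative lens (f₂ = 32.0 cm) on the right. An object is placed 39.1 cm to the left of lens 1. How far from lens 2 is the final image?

25.8 cm

Lens 1: 1/d_i1 = 1/f₁ − 1/d_o1 = 1/(33.8) − 1/(39.1) = 0.004010, so d_i1 = 249.4 cm.
The intermediate image is 249.4 cm to the right of lens 1, which is 383 − (249.4) = 133.6 cm to the left of lens 2, so d_o2 = +133.6 cm.
Lens 2 is diverging, so f₂ = −32.0 cm.
Lens 2: 1/d_i2 = 1/f₂ − 1/d_o2 = 1/(-32.0) − 1/(133.6) = -0.03874, so d_i2 = -25.8 cm.
The final image is virtual, 25.8 cm to the left of lens 2 (overall magnification ≈ -1.2).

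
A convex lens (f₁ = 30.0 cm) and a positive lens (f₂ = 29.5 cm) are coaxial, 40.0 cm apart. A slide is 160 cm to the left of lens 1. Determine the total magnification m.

m = -0.258

Lens 1: 1/d_i1 = 1/(30.0) − 1/(160) = 0.02708, so d_i1 = 36.92 cm; m₁ = −d_i1/d_o1 = -0.2308.
d_o2 = 40.0 − (36.92) = 3.080 cm.
Lens 2: 1/d_i2 = 1/(29.5) − 1/(3.080) = -0.2908, so d_i2 = -3.439 cm; m₂ = −d_i2/d_o2 = +1.117.
m = m₁·m₂ = (-0.2308)(+1.117) = -0.258.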